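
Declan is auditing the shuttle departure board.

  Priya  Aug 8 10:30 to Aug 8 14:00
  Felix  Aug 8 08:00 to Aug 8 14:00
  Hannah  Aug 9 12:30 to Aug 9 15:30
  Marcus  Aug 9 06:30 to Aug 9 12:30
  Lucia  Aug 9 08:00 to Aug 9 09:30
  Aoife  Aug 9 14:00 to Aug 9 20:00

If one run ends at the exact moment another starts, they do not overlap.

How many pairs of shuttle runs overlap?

3

Sorted by start: Felix, Priya, Marcus, Lucia, Hannah, Aoife.
Priya starts before Felix ends → Felix and Priya overlap.
Marcus starts after Felix ends; Felix is clear from here.
Marcus starts after Priya ends; Priya is clear from here.
Lucia starts before Marcus ends → Marcus and Lucia overlap.
Hannah starts exactly when Marcus ends (back-to-back, no overlap); Marcus is clear from here.
Hannah starts after Lucia ends; Lucia is clear from here.
Aoife starts before Hannah ends → Hannah and Aoife overlap.
Overlapping pairs: Aoife & Hannah, Felix & Priya, Lucia & Marcus — 3 in total.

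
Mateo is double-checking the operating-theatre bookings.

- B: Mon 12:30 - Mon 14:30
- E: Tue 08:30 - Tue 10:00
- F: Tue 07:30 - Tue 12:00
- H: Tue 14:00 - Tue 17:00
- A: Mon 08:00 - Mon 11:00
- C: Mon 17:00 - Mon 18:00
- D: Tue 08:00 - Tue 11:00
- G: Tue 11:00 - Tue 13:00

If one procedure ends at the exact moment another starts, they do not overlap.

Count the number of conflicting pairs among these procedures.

4

Sorted by start: A, B, C, F, D, E, G, H.
B starts after A ends — done with A.
C starts after B ends — done with B.
F starts after C ends — done with C.
D starts before F ends → F and D overlap.
E starts before F ends → F and E overlap.
G starts before F ends → F and G overlap.
H starts after F ends.
E starts before D ends → D and E overlap.
G starts exactly when D ends (back-to-back, no overlap) — done with D.
G starts after E ends — done with E.
H starts after G ends.
Overlapping pairs: D & E, D & F, E & F, F & G — 4 in total.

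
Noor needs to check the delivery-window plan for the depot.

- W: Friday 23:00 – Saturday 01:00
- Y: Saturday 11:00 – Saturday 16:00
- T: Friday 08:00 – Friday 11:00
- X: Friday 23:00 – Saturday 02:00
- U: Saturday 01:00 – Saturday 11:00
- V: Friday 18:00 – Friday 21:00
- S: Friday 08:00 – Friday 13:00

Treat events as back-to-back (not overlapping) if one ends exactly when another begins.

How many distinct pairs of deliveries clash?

Two intervals overlap when each starts before the other ends.
Sorted by start: S, T, V, W, X, U, Y.
T starts before S ends → S and T overlap.
V starts after S ends; S is clear from here.
V starts after T ends; T is clear from here.
W starts after V ends; V is clear from here.
X starts before W ends → W and X overlap.
U starts exactly when W ends (back-to-back, no overlap); W is clear from here.
U starts before X ends → X and U overlap.
Y starts after X ends.
Y starts exactly when U ends (back-to-back, no overlap).
Overlapping pairs: S & T, U & X, W & X — 3 in total.

3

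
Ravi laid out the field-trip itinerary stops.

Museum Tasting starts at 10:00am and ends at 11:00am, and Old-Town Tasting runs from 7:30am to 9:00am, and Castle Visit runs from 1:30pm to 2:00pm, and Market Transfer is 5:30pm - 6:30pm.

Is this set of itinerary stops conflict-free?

Two intervals overlap when each starts before the other ends.
Sorted by start: Old-Town Tasting, Museum Tasting, Castle Visit, Market Transfer.
Museum Tasting starts after Old-Town Tasting ends, so nothing later overlaps Old-Town Tasting either.
Castle Visit starts after Museum Tasting ends, so nothing later overlaps Museum Tasting either.
Market Transfer starts after Castle Visit ends.
Every pair is clear; the schedule has no overlaps.

Yes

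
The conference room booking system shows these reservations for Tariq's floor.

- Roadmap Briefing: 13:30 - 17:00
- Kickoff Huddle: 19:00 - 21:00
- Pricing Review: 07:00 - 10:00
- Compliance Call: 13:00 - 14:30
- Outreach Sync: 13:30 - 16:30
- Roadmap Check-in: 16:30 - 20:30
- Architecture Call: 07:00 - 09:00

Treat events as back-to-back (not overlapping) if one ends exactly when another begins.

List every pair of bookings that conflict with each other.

Architecture Call & Pricing Review, Compliance Call & Outreach Sync, Compliance Call & Roadmap Briefing, Kickoff Huddle & Roadmap Check-in, Outreach Sync & Roadmap Briefing, Roadmap Briefing & Roadmap Check-in

Check each pair: they overlap iff neither finishes before the other starts.
Sorted by start: Pricing Review, Architecture Call, Compliance Call, Roadmap Briefing, Outreach Sync, Roadmap Check-in, Kickoff Huddle.
Architecture Call starts before Pricing Review ends → Pricing Review and Architecture Call overlap.
Compliance Call starts after Pricing Review ends — done with Pricing Review.
Compliance Call starts after Architecture Call ends — done with Architecture Call.
Roadmap Briefing starts before Compliance Call ends → Compliance Call and Roadmap Briefing overlap.
Outreach Sync starts before Compliance Call ends → Compliance Call and Outreach Sync overlap.
Roadmap Check-in starts after Compliance Call ends — done with Compliance Call.
Outreach Sync starts before Roadmap Briefing ends → Roadmap Briefing and Outreach Sync overlap.
Roadmap Check-in starts before Roadmap Briefing ends → Roadmap Briefing and Roadmap Check-in overlap.
Kickoff Huddle starts after Roadmap Briefing ends.
Roadmap Check-in starts exactly when Outreach Sync ends (back-to-back, no overlap) — done with Outreach Sync.
Kickoff Huddle starts before Roadmap Check-in ends → Roadmap Check-in and Kickoff Huddle overlap.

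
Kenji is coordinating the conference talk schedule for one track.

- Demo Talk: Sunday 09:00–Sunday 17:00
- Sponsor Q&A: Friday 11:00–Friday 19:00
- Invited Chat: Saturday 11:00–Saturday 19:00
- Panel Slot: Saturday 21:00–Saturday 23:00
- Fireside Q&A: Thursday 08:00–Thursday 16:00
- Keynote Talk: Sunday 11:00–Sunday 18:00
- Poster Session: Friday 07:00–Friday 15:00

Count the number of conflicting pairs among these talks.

2

Two intervals overlap when each starts before the other ends.
Sorted by start: Fireside Q&A, Poster Session, Sponsor Q&A, Invited Chat, Panel Slot, Demo Talk, Keynote Talk.
Poster Session starts after Fireside Q&A ends, so Fireside Q&A has no further overlaps.
Sponsor Q&A starts before Poster Session ends → Poster Session and Sponsor Q&A overlap.
Invited Chat starts after Poster Session ends, so Poster Session has no further overlaps.
Invited Chat starts after Sponsor Q&A ends, so Sponsor Q&A has no further overlaps.
Panel Slot starts after Invited Chat ends, so Invited Chat has no further overlaps.
Demo Talk starts after Panel Slot ends, so Panel Slot has no further overlaps.
Keynote Talk starts before Demo Talk ends → Demo Talk and Keynote Talk overlap.
Overlapping pairs: Demo Talk & Keynote Talk, Poster Session & Sponsor Q&A — 2 in total.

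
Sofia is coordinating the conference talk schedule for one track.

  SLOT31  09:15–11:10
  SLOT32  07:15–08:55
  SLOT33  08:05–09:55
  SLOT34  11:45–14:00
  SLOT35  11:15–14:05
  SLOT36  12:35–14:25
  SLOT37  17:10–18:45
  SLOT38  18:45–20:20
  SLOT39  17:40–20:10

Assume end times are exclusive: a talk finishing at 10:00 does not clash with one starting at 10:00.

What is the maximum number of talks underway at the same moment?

3

Walk through starts and ends in time order (an end at T is processed before a start at T):
07:15 start SLOT32 → 1
08:05 start SLOT33 → 2
08:55 end SLOT32 → 1
09:15 start SLOT31 → 2
09:55 end SLOT33 → 1
11:10 end SLOT31 → 0
11:15 start SLOT35 → 1
11:45 start SLOT34 → 2
12:35 start SLOT36 → 3
14:00 end SLOT34 → 2
14:05 end SLOT35 → 1
14:25 end SLOT36 → 0
17:10 start SLOT37 → 1
17:40 start SLOT39 → 2
18:45 end SLOT37 → 1
18:45 start SLOT38 → 2
20:10 end SLOT39 → 1
20:20 end SLOT38 → 0
Peak is 3, at 12:35 (SLOT34, SLOT35, SLOT36).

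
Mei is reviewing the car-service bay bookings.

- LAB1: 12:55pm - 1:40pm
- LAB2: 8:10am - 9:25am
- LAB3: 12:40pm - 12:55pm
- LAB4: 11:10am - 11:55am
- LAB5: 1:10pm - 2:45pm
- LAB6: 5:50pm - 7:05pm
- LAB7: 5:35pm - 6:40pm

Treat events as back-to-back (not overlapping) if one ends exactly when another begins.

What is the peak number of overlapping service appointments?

Walk through starts and ends in time order (an end at T is processed before a start at T):
8:10am start LAB2 → 1
9:25am end LAB2 → 0
11:10am start LAB4 → 1
11:55am end LAB4 → 0
12:40pm start LAB3 → 1
12:55pm end LAB3 → 0
12:55pm start LAB1 → 1
1:10pm start LAB5 → 2
1:40pm end LAB1 → 1
2:45pm end LAB5 → 0
5:35pm start LAB7 → 1
5:50pm start LAB6 → 2
6:40pm end LAB7 → 1
7:05pm end LAB6 → 0
Peak is 2, at 1:10pm (LAB1, LAB5).

2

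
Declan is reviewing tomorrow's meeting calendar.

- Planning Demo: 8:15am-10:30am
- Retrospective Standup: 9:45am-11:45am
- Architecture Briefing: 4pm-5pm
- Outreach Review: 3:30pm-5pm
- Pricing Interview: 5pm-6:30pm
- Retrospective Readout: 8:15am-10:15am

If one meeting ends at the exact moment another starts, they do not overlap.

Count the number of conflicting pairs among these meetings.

Sorted by start: Retrospective Readout, Planning Demo, Retrospective Standup, Outreach Review, Architecture Briefing, Pricing Interview.
Planning Demo starts before Retrospective Readout ends → Retrospective Readout and Planning Demo overlap.
Retrospective Standup starts before Retrospective Readout ends → Retrospective Readout and Retrospective Standup overlap.
Outreach Review starts after Retrospective Readout ends, so Retrospective Readout has no further overlaps.
Retrospective Standup starts before Planning Demo ends → Planning Demo and Retrospective Standup overlap.
Outreach Review starts after Planning Demo ends, so Planning Demo has no further overlaps.
Outreach Review starts after Retrospective Standup ends, so Retrospective Standup has no further overlaps.
Architecture Briefing starts before Outreach Review ends → Outreach Review and Architecture Briefing overlap.
Pricing Interview starts exactly when Outreach Review ends (back-to-back, no overlap).
Pricing Interview starts exactly when Architecture Briefing ends (back-to-back, no overlap).
Overlapping pairs: Architecture Briefing & Outreach Review, Planning Demo & Retrospective Readout, Planning Demo & Retrospective Standup, Retrospective Readout & Retrospective Standup — 4 in total.

4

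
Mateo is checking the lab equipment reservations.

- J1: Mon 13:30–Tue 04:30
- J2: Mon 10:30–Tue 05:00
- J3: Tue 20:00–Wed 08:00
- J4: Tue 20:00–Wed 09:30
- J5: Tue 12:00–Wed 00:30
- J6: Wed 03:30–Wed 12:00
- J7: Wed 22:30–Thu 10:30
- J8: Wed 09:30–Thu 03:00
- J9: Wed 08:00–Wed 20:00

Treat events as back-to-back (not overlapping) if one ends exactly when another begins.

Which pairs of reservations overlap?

Check each pair: they overlap iff neither finishes before the other starts.
Sorted by start: J2, J1, J5, J3, J4, J6, J9, J8, J7.
J1 starts before J2 ends → J2 and J1 overlap.
J5 starts after J2 ends, so J2 has no further overlaps.
J5 starts after J1 ends, so J1 has no further overlaps.
J3 starts before J5 ends → J5 and J3 overlap.
J4 starts before J5 ends → J5 and J4 overlap.
J6 starts after J5 ends, so J5 has no further overlaps.
J4 starts before J3 ends → J3 and J4 overlap.
J6 starts before J3 ends → J3 and J6 overlap.
J9 starts exactly when J3 ends (back-to-back, no overlap), so J3 has no further overlaps.
J6 starts before J4 ends → J4 and J6 overlap.
J9 starts before J4 ends → J4 and J9 overlap.
J8 starts exactly when J4 ends (back-to-back, no overlap), so J4 has no further overlaps.
J9 starts before J6 ends → J6 and J9 overlap.
J8 starts before J6 ends → J6 and J8 overlap.
J7 starts after J6 ends.
J8 starts before J9 ends → J9 and J8 overlap.
J7 starts after J9 ends.
J7 starts before J8 ends → J8 and J7 overlap.

J1 & J2, J3 & J4, J3 & J5, J3 & J6, J4 & J5, J4 & J6, J4 & J9, J6 & J8, J6 & J9, J7 & J8, J8 & J9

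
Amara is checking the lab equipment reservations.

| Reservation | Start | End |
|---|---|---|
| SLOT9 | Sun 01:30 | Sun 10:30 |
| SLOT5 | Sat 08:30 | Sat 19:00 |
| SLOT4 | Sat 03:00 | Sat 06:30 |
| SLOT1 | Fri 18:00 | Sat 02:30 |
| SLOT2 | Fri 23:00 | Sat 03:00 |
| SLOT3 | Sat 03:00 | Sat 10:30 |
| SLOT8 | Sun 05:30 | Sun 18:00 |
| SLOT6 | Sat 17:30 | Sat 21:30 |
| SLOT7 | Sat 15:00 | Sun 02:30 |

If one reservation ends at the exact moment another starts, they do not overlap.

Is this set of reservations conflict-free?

Check each pair: they overlap iff neither finishes before the other starts.
Sorted by start: SLOT1, SLOT2, SLOT3, SLOT4, SLOT5, SLOT7, SLOT6, SLOT9, SLOT8.
SLOT2 starts before SLOT1 ends → SLOT1 and SLOT2 overlap.
That's a conflict, so the schedule is not conflict-free.

No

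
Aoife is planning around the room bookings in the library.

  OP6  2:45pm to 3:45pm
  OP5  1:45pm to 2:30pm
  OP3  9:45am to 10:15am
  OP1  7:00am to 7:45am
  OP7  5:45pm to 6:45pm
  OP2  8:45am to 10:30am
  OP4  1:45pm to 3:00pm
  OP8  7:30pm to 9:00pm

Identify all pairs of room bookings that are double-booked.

Sorted by start: OP1, OP2, OP3, OP4, OP5, OP6, OP7, OP8.
OP2 starts after OP1 ends, so nothing later overlaps OP1 either.
OP3 starts before OP2 ends → OP2 and OP3 overlap.
OP4 starts after OP2 ends, so nothing later overlaps OP2 either.
OP4 starts after OP3 ends, so nothing later overlaps OP3 either.
OP5 starts before OP4 ends → OP4 and OP5 overlap.
OP6 starts before OP4 ends → OP4 and OP6 overlap.
OP7 starts after OP4 ends, so nothing later overlaps OP4 either.
OP6 starts after OP5 ends, so nothing later overlaps OP5 either.
OP7 starts after OP6 ends, so nothing later overlaps OP6 either.
OP8 starts after OP7 ends.

OP2 & OP3, OP4 & OP5, OP4 & OP6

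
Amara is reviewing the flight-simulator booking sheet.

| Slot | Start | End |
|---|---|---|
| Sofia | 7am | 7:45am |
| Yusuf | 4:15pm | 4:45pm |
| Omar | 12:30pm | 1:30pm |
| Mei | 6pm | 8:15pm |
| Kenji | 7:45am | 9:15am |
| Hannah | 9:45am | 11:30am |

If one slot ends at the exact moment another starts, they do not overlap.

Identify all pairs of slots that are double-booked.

none

Sorted by start: Sofia, Kenji, Hannah, Omar, Yusuf, Mei.
Kenji starts exactly when Sofia ends (back-to-back, no overlap), so Sofia has no further overlaps.
Hannah starts after Kenji ends, so Kenji has no further overlaps.
Omar starts after Hannah ends, so Hannah has no further overlaps.
Yusuf starts after Omar ends, so Omar has no further overlaps.
Mei starts after Yusuf ends.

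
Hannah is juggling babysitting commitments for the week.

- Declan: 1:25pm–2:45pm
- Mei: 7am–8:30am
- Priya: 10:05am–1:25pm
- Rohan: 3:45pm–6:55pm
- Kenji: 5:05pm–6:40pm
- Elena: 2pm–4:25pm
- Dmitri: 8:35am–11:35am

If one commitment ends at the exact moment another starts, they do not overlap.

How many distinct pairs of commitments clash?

4

Two intervals overlap when each starts before the other ends.
Sorted by start: Mei, Dmitri, Priya, Declan, Elena, Rohan, Kenji.
Dmitri starts after Mei ends, so Mei has no further overlaps.
Priya starts before Dmitri ends → Dmitri and Priya overlap.
Declan starts after Dmitri ends, so Dmitri has no further overlaps.
Declan starts exactly when Priya ends (back-to-back, no overlap), so Priya has no further overlaps.
Elena starts before Declan ends → Declan and Elena overlap.
Rohan starts after Declan ends, so Declan has no further overlaps.
Rohan starts before Elena ends → Elena and Rohan overlap.
Kenji starts after Elena ends.
Kenji starts before Rohan ends → Rohan and Kenji overlap.
Overlapping pairs: Declan & Elena, Dmitri & Priya, Elena & Rohan, Kenji & Rohan — 4 in total.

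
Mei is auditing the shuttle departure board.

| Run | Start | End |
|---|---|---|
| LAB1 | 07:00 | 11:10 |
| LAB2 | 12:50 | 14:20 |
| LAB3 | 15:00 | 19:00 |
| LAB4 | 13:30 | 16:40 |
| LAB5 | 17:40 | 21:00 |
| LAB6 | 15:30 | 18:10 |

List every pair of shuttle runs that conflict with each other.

LAB2 & LAB4, LAB3 & LAB4, LAB3 & LAB5, LAB3 & LAB6, LAB4 & LAB6, LAB5 & LAB6

Check each pair: they overlap iff neither finishes before the other starts.
Sorted by start: LAB1, LAB2, LAB4, LAB3, LAB6, LAB5.
LAB2 starts after LAB1 ends, so nothing later overlaps LAB1 either.
LAB4 starts before LAB2 ends → LAB2 and LAB4 overlap.
LAB3 starts after LAB2 ends, so nothing later overlaps LAB2 either.
LAB3 starts before LAB4 ends → LAB4 and LAB3 overlap.
LAB6 starts before LAB4 ends → LAB4 and LAB6 overlap.
LAB5 starts after LAB4 ends.
LAB6 starts before LAB3 ends → LAB3 and LAB6 overlap.
LAB5 starts before LAB3 ends → LAB3 and LAB5 overlap.
LAB5 starts before LAB6 ends → LAB6 and LAB5 overlap.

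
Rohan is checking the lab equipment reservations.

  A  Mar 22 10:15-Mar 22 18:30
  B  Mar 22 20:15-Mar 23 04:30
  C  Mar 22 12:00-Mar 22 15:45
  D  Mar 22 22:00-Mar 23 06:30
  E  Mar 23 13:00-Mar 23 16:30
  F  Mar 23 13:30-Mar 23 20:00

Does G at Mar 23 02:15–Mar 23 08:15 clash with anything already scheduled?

Yes — it overlaps B, D

A: ends Mar 22 18:30 at or before G starts Mar 23 02:15 → clear.
C: ends Mar 22 15:45 at or before G starts Mar 23 02:15 → clear.
B: starts Mar 22 20:15 before G ends Mar 23 08:15, and ends Mar 23 04:30 after G starts Mar 23 02:15 → overlap.
D: starts Mar 22 22:00 before G ends Mar 23 08:15, and ends Mar 23 06:30 after G starts Mar 23 02:15 → overlap.
E: starts Mar 23 13:00 at or after G ends Mar 23 08:15 → clear.
F: starts Mar 23 13:30 at or after G ends Mar 23 08:15 → clear.
G overlaps B, D.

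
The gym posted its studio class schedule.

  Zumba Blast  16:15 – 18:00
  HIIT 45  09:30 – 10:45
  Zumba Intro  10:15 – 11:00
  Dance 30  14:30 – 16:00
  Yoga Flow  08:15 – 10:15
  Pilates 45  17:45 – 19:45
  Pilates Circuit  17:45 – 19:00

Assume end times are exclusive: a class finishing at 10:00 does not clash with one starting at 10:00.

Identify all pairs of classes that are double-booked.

Check each pair: they overlap iff neither finishes before the other starts.
Sorted by start: Yoga Flow, HIIT 45, Zumba Intro, Dance 30, Zumba Blast, Pilates Circuit, Pilates 45.
HIIT 45 starts before Yoga Flow ends → Yoga Flow and HIIT 45 overlap.
Zumba Intro starts exactly when Yoga Flow ends (back-to-back, no overlap), so Yoga Flow has no further overlaps.
Zumba Intro starts before HIIT 45 ends → HIIT 45 and Zumba Intro overlap.
Dance 30 starts after HIIT 45 ends, so HIIT 45 has no further overlaps.
Dance 30 starts after Zumba Intro ends, so Zumba Intro has no further overlaps.
Zumba Blast starts after Dance 30 ends, so Dance 30 has no further overlaps.
Pilates Circuit starts before Zumba Blast ends → Zumba Blast and Pilates Circuit overlap.
Pilates 45 starts before Zumba Blast ends → Zumba Blast and Pilates 45 overlap.
Pilates 45 starts before Pilates Circuit ends → Pilates Circuit and Pilates 45 overlap.

HIIT 45 & Yoga Flow, HIIT 45 & Zumba Intro, Pilates 45 & Pilates Circuit, Pilates 45 & Zumba Blast, Pilates Circuit & Zumba Blast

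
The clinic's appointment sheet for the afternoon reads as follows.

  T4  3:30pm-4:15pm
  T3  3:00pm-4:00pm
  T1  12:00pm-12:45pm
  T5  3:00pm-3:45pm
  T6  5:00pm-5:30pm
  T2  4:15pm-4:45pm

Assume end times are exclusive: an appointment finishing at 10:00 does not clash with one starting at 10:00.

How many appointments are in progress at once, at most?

Walk through starts and ends in time order (an end at T is processed before a start at T):
12:00pm start T1 → 1
12:45pm end T1 → 0
3:00pm start T3 → 1
3:00pm start T5 → 2
3:30pm start T4 → 3
3:45pm end T5 → 2
4:00pm end T3 → 1
4:15pm end T4 → 0
4:15pm start T2 → 1
4:45pm end T2 → 0
5:00pm start T6 → 1
5:30pm end T6 → 0
Peak is 3, at 3:30pm (T3, T4, T5).

3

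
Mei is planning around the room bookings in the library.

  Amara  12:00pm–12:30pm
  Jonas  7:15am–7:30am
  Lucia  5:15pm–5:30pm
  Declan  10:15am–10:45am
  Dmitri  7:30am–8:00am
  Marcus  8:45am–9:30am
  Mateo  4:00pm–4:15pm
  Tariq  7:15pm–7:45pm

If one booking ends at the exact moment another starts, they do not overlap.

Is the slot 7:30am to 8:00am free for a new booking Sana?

No — it overlaps Dmitri

Jonas: ends 7:30am at or before Sana starts 7:30am → clear.
Dmitri: starts 7:30am before Sana ends 8:00am, and ends 8:00am after Sana starts 7:30am → overlap.
Marcus: starts 8:45am at or after Sana ends 8:00am → clear.
Declan: starts 10:15am at or after Sana ends 8:00am → clear.
Amara: starts 12:00pm at or after Sana ends 8:00am → clear.
Mateo: starts 4:00pm at or after Sana ends 8:00am → clear.
Lucia: starts 5:15pm at or after Sana ends 8:00am → clear.
Tariq: starts 7:15pm at or after Sana ends 8:00am → clear.
Sana overlaps Dmitri.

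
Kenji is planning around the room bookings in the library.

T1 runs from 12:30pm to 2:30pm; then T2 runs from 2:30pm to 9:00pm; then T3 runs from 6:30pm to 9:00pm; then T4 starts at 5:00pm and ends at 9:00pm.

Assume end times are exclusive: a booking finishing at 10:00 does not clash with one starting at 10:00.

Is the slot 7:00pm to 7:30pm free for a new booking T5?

T1: ends 2:30pm at or before T5 starts 7:00pm → clear.
T2: starts 2:30pm before T5 ends 7:30pm, and ends 9:00pm after T5 starts 7:00pm → overlap.
T4: starts 5:00pm before T5 ends 7:30pm, and ends 9:00pm after T5 starts 7:00pm → overlap.
T3: starts 6:30pm before T5 ends 7:30pm, and ends 9:00pm after T5 starts 7:00pm → overlap.
T5 overlaps T2, T3, T4.

No — it overlaps T2, T3, T4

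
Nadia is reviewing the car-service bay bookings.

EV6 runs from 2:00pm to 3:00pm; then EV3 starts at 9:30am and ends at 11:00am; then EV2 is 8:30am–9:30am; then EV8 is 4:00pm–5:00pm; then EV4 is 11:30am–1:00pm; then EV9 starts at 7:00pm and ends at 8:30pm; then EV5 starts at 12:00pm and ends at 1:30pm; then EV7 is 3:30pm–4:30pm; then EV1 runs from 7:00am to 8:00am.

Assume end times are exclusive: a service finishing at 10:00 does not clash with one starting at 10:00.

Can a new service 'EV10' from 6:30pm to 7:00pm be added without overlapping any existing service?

Yes — the slot is free

EV1: ends 8:00am at or before EV10 starts 6:30pm → clear.
EV2: ends 9:30am at or before EV10 starts 6:30pm → clear.
EV3: ends 11:00am at or before EV10 starts 6:30pm → clear.
EV4: ends 1:00pm at or before EV10 starts 6:30pm → clear.
EV5: ends 1:30pm at or before EV10 starts 6:30pm → clear.
EV6: ends 3:00pm at or before EV10 starts 6:30pm → clear.
EV7: ends 4:30pm at or before EV10 starts 6:30pm → clear.
EV8: ends 5:00pm at or before EV10 starts 6:30pm → clear.
EV9: starts 7:00pm at or after EV10 ends 7:00pm → clear.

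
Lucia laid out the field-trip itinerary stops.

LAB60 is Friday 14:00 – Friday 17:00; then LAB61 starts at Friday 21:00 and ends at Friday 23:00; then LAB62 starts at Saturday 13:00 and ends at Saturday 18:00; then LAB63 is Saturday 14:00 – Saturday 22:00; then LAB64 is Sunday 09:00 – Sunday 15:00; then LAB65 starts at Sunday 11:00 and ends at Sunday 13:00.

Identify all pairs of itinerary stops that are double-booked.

Sorted by start: LAB60, LAB61, LAB62, LAB63, LAB64, LAB65.
LAB61 starts after LAB60 ends; LAB60 is clear from here.
LAB62 starts after LAB61 ends; LAB61 is clear from here.
LAB63 starts before LAB62 ends → LAB62 and LAB63 overlap.
LAB64 starts after LAB62 ends; LAB62 is clear from here.
LAB64 starts after LAB63 ends; LAB63 is clear from here.
LAB65 starts before LAB64 ends → LAB64 and LAB65 overlap.

LAB62 & LAB63, LAB64 & LAB65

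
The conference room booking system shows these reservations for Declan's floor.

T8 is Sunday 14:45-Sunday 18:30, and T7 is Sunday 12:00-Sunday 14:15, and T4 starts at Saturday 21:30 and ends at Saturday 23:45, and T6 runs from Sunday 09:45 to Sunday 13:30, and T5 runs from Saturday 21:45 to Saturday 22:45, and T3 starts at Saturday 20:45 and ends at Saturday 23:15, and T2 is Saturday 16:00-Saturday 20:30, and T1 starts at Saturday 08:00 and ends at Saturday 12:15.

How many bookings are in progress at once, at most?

Walk through starts and ends in time order (an end at T is processed before a start at T):
Saturday 08:00 start T1 → 1
Saturday 12:15 end T1 → 0
Saturday 16:00 start T2 → 1
Saturday 20:30 end T2 → 0
Saturday 20:45 start T3 → 1
Saturday 21:30 start T4 → 2
Saturday 21:45 start T5 → 3
Saturday 22:45 end T5 → 2
Saturday 23:15 end T3 → 1
Saturday 23:45 end T4 → 0
Sunday 09:45 start T6 → 1
Sunday 12:00 start T7 → 2
Sunday 13:30 end T6 → 1
Sunday 14:15 end T7 → 0
Sunday 14:45 start T8 → 1
Sunday 18:30 end T8 → 0
Peak is 3, at Saturday 21:45 (T3, T4, T5).

3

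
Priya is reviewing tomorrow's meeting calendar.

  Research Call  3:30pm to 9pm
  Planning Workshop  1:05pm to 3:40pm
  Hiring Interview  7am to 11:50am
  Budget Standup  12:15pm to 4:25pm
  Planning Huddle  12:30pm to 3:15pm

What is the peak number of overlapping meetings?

Sweep the timeline, counting +1 at each start and −1 at each end (ends before starts at a tie):
7am start Hiring Interview → 1
11:50am end Hiring Interview → 0
12:15pm start Budget Standup → 1
12:30pm start Planning Huddle → 2
1:05pm start Planning Workshop → 3
3:15pm end Planning Huddle → 2
3:30pm start Research Call → 3
3:40pm end Planning Workshop → 2
4:25pm end Budget Standup → 1
9pm end Research Call → 0
Peak is 3, at 1:05pm (Budget Standup, Planning Huddle, Planning Workshop).

3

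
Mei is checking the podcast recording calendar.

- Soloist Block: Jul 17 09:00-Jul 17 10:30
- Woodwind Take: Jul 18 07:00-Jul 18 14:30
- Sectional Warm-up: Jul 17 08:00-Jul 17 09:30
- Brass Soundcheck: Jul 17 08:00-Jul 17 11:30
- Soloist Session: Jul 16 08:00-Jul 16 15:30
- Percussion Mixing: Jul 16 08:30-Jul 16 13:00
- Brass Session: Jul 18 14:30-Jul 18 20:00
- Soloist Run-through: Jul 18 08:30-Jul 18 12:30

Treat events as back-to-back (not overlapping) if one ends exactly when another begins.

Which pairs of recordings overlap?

Brass Soundcheck & Sectional Warm-up, Brass Soundcheck & Soloist Block, Percussion Mixing & Soloist Session, Sectional Warm-up & Soloist Block, Soloist Run-through & Woodwind Take

Sorted by start: Soloist Session, Percussion Mixing, Sectional Warm-up, Brass Soundcheck, Soloist Block, Woodwind Take, Soloist Run-through, Brass Session.
Percussion Mixing starts before Soloist Session ends → Soloist Session and Percussion Mixing overlap.
Sectional Warm-up starts after Soloist Session ends — done with Soloist Session.
Sectional Warm-up starts after Percussion Mixing ends — done with Percussion Mixing.
Brass Soundcheck starts before Sectional Warm-up ends → Sectional Warm-up and Brass Soundcheck overlap.
Soloist Block starts before Sectional Warm-up ends → Sectional Warm-up and Soloist Block overlap.
Woodwind Take starts after Sectional Warm-up ends — done with Sectional Warm-up.
Soloist Block starts before Brass Soundcheck ends → Brass Soundcheck and Soloist Block overlap.
Woodwind Take starts after Brass Soundcheck ends — done with Brass Soundcheck.
Woodwind Take starts after Soloist Block ends — done with Soloist Block.
Soloist Run-through starts before Woodwind Take ends → Woodwind Take and Soloist Run-through overlap.
Brass Session starts exactly when Woodwind Take ends (back-to-back, no overlap).
Brass Session starts after Soloist Run-through ends.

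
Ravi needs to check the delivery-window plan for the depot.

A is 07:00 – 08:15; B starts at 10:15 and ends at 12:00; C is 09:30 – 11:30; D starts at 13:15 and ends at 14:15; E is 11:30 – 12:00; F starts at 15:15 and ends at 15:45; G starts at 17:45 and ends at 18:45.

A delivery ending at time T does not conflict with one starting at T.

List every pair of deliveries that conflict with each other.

Sorted by start: A, C, B, E, D, F, G.
C starts after A ends, so A has no further overlaps.
B starts before C ends → C and B overlap.
E starts exactly when C ends (back-to-back, no overlap), so C has no further overlaps.
E starts before B ends → B and E overlap.
D starts after B ends, so B has no further overlaps.
D starts after E ends, so E has no further overlaps.
F starts after D ends, so D has no further overlaps.
G starts after F ends.

B & C, B & E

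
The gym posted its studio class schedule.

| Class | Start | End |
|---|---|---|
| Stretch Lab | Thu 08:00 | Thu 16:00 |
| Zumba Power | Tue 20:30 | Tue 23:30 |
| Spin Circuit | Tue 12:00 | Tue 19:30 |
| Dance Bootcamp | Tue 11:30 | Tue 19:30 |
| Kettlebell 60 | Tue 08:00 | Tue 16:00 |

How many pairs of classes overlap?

3

Sorted by start: Kettlebell 60, Dance Bootcamp, Spin Circuit, Zumba Power, Stretch Lab.
Dance Bootcamp starts before Kettlebell 60 ends → Kettlebell 60 and Dance Bootcamp overlap.
Spin Circuit starts before Kettlebell 60 ends → Kettlebell 60 and Spin Circuit overlap.
Zumba Power starts after Kettlebell 60 ends, so nothing later overlaps Kettlebell 60 either.
Spin Circuit starts before Dance Bootcamp ends → Dance Bootcamp and Spin Circuit overlap.
Zumba Power starts after Dance Bootcamp ends, so nothing later overlaps Dance Bootcamp either.
Zumba Power starts after Spin Circuit ends, so nothing later overlaps Spin Circuit either.
Stretch Lab starts after Zumba Power ends.
Overlapping pairs: Dance Bootcamp & Kettlebell 60, Dance Bootcamp & Spin Circuit, Kettlebell 60 & Spin Circuit — 3 in total.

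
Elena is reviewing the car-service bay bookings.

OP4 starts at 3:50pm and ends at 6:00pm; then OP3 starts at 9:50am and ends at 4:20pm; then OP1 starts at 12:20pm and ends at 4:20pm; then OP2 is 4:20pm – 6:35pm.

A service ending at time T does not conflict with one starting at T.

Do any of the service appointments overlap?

Sorted by start: OP3, OP1, OP4, OP2.
OP1 starts before OP3 ends → OP3 and OP1 overlap.
That's a conflict, so the schedule is not conflict-free.

Yes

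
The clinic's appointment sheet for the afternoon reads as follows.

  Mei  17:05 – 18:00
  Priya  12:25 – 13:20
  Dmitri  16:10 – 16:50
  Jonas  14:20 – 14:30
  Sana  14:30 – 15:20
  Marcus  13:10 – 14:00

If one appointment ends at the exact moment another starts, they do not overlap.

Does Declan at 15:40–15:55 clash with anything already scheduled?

Priya: ends 13:20 at or before Declan starts 15:40 → clear.
Marcus: ends 14:00 at or before Declan starts 15:40 → clear.
Jonas: ends 14:30 at or before Declan starts 15:40 → clear.
Sana: ends 15:20 at or before Declan starts 15:40 → clear.
Dmitri: starts 16:10 at or after Declan ends 15:55 → clear.
Mei: starts 17:05 at or after Declan ends 15:55 → clear.

No — it doesn't clash with anything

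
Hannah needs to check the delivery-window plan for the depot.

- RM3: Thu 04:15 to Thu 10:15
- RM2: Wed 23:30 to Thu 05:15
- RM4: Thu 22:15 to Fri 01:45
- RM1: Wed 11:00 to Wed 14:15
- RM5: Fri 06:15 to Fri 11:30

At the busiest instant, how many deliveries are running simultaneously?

Sweep the timeline, counting +1 at each start and −1 at each end (ends before starts at a tie):
Wed 11:00 start RM1 → 1
Wed 14:15 end RM1 → 0
Wed 23:30 start RM2 → 1
Thu 04:15 start RM3 → 2
Thu 05:15 end RM2 → 1
Thu 10:15 end RM3 → 0
Thu 22:15 start RM4 → 1
Fri 01:45 end RM4 → 0
Fri 06:15 start RM5 → 1
Fri 11:30 end RM5 → 0
Peak is 2, at Thu 04:15 (RM2, RM3).

2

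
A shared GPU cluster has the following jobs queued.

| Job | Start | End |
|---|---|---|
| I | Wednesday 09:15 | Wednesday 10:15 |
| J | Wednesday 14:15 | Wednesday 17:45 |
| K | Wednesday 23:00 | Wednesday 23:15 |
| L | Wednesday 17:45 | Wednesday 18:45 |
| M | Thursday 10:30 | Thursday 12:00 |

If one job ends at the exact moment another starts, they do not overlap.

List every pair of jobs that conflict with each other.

no overlapping pairs

Check each pair: they overlap iff neither finishes before the other starts.
Sorted by start: I, J, L, K, M.
J starts after I ends; I is clear from here.
L starts exactly when J ends (back-to-back, no overlap); J is clear from here.
K starts after L ends; L is clear from here.
M starts after K ends.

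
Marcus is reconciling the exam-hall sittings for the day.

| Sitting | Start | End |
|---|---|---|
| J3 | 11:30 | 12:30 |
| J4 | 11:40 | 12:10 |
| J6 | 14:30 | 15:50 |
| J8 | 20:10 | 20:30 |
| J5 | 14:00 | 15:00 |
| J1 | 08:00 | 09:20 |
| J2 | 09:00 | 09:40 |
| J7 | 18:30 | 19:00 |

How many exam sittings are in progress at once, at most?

2

Walk through starts and ends in time order (an end at T is processed before a start at T):
08:00 start J1 → 1
09:00 start J2 → 2
09:20 end J1 → 1
09:40 end J2 → 0
11:30 start J3 → 1
11:40 start J4 → 2
12:10 end J4 → 1
12:30 end J3 → 0
14:00 start J5 → 1
14:30 start J6 → 2
15:00 end J5 → 1
15:50 end J6 → 0
18:30 start J7 → 1
19:00 end J7 → 0
20:10 start J8 → 1
20:30 end J8 → 0
Peak is 2, at 09:00 (J1, J2).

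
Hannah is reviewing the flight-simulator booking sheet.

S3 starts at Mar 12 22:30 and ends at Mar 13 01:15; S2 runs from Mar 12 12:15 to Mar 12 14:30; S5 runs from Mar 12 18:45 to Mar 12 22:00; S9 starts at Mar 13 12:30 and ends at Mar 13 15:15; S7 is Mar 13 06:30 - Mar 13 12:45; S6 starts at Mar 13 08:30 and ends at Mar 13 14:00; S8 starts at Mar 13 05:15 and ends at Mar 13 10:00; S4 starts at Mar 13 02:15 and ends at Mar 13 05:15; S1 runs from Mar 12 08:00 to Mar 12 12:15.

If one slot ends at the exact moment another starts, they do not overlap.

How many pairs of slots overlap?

5

Check each pair: they overlap iff neither finishes before the other starts.
Sorted by start: S1, S2, S5, S3, S4, S8, S7, S6, S9.
S2 starts exactly when S1 ends (back-to-back, no overlap); S1 is clear from here.
S5 starts after S2 ends; S2 is clear from here.
S3 starts after S5 ends; S5 is clear from here.
S4 starts after S3 ends; S3 is clear from here.
S8 starts exactly when S4 ends (back-to-back, no overlap); S4 is clear from here.
S7 starts before S8 ends → S8 and S7 overlap.
S6 starts before S8 ends → S8 and S6 overlap.
S9 starts after S8 ends.
S6 starts before S7 ends → S7 and S6 overlap.
S9 starts before S7 ends → S7 and S9 overlap.
S9 starts before S6 ends → S6 and S9 overlap.
Overlapping pairs: S6 & S7, S6 & S8, S6 & S9, S7 & S8, S7 & S9 — 5 in total.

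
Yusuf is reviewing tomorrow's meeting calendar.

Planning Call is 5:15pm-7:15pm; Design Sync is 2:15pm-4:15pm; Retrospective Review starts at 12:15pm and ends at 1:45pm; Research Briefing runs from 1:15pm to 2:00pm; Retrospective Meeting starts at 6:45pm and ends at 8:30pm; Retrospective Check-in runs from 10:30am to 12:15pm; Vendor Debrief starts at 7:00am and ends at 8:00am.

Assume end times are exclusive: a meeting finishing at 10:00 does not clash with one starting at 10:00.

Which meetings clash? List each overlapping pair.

Planning Call & Retrospective Meeting, Research Briefing & Retrospective Review

Check each pair: they overlap iff neither finishes before the other starts.
Sorted by start: Vendor Debrief, Retrospective Check-in, Retrospective Review, Research Briefing, Design Sync, Planning Call, Retrospective Meeting.
Retrospective Check-in starts after Vendor Debrief ends, so nothing later overlaps Vendor Debrief either.
Retrospective Review starts exactly when Retrospective Check-in ends (back-to-back, no overlap), so nothing later overlaps Retrospective Check-in either.
Research Briefing starts before Retrospective Review ends → Retrospective Review and Research Briefing overlap.
Design Sync starts after Retrospective Review ends, so nothing later overlaps Retrospective Review either.
Design Sync starts after Research Briefing ends, so nothing later overlaps Research Briefing either.
Planning Call starts after Design Sync ends, so nothing later overlaps Design Sync either.
Retrospective Meeting starts before Planning Call ends → Planning Call and Retrospective Meeting overlap.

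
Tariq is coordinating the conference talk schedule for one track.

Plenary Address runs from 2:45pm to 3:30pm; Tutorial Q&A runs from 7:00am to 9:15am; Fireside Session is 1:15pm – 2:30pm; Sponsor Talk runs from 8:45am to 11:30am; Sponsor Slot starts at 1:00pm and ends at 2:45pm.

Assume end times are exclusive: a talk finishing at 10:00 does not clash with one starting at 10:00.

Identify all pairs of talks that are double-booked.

Fireside Session & Sponsor Slot, Sponsor Talk & Tutorial Q&A

Sorted by start: Tutorial Q&A, Sponsor Talk, Sponsor Slot, Fireside Session, Plenary Address.
Sponsor Talk starts before Tutorial Q&A ends → Tutorial Q&A and Sponsor Talk overlap.
Sponsor Slot starts after Tutorial Q&A ends, so nothing later overlaps Tutorial Q&A either.
Sponsor Slot starts after Sponsor Talk ends, so nothing later overlaps Sponsor Talk either.
Fireside Session starts before Sponsor Slot ends → Sponsor Slot and Fireside Session overlap.
Plenary Address starts exactly when Sponsor Slot ends (back-to-back, no overlap).
Plenary Address starts after Fireside Session ends.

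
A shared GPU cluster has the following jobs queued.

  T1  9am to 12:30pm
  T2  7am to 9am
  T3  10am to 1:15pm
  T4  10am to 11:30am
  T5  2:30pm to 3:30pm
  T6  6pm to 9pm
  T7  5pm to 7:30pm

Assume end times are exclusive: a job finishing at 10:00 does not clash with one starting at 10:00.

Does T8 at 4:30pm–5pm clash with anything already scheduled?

T2: ends 9am at or before T8 starts 4:30pm → clear.
T1: ends 12:30pm at or before T8 starts 4:30pm → clear.
T3: ends 1:15pm at or before T8 starts 4:30pm → clear.
T4: ends 11:30am at or before T8 starts 4:30pm → clear.
T5: ends 3:30pm at or before T8 starts 4:30pm → clear.
T7: starts 5pm at or after T8 ends 5pm → clear.
T6: starts 6pm at or after T8 ends 5pm → clear.

No — it doesn't clash with anything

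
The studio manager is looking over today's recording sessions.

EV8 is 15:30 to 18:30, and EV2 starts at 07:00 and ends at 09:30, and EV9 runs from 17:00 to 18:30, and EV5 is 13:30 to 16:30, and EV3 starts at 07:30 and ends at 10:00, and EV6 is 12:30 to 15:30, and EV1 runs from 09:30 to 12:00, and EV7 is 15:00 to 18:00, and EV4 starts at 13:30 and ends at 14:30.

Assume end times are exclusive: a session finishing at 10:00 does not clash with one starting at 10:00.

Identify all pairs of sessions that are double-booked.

EV1 & EV3, EV2 & EV3, EV4 & EV5, EV4 & EV6, EV5 & EV6, EV5 & EV7, EV5 & EV8, EV6 & EV7, EV7 & EV8, EV7 & EV9, EV8 & EV9

Two intervals overlap when each starts before the other ends.
Sorted by start: EV2, EV3, EV1, EV6, EV4, EV5, EV7, EV8, EV9.
EV3 starts before EV2 ends → EV2 and EV3 overlap.
EV1 starts exactly when EV2 ends (back-to-back, no overlap), so EV2 has no further overlaps.
EV1 starts before EV3 ends → EV3 and EV1 overlap.
EV6 starts after EV3 ends, so EV3 has no further overlaps.
EV6 starts after EV1 ends, so EV1 has no further overlaps.
EV4 starts before EV6 ends → EV6 and EV4 overlap.
EV5 starts before EV6 ends → EV6 and EV5 overlap.
EV7 starts before EV6 ends → EV6 and EV7 overlap.
EV8 starts exactly when EV6 ends (back-to-back, no overlap), so EV6 has no further overlaps.
EV5 starts before EV4 ends → EV4 and EV5 overlap.
EV7 starts after EV4 ends, so EV4 has no further overlaps.
EV7 starts before EV5 ends → EV5 and EV7 overlap.
EV8 starts before EV5 ends → EV5 and EV8 overlap.
EV9 starts after EV5 ends.
EV8 starts before EV7 ends → EV7 and EV8 overlap.
EV9 starts before EV7 ends → EV7 and EV9 overlap.
EV9 starts before EV8 ends → EV8 and EV9 overlap.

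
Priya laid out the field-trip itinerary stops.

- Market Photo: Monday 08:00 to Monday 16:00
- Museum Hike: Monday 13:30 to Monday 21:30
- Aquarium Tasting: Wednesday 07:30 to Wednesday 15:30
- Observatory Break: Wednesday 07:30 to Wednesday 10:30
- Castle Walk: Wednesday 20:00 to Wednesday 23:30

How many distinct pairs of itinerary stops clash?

2

Sorted by start: Market Photo, Museum Hike, Aquarium Tasting, Observatory Break, Castle Walk.
Museum Hike starts before Market Photo ends → Market Photo and Museum Hike overlap.
Aquarium Tasting starts after Market Photo ends — done with Market Photo.
Aquarium Tasting starts after Museum Hike ends — done with Museum Hike.
Observatory Break starts before Aquarium Tasting ends → Aquarium Tasting and Observatory Break overlap.
Castle Walk starts after Aquarium Tasting ends.
Castle Walk starts after Observatory Break ends.
Overlapping pairs: Aquarium Tasting & Observatory Break, Market Photo & Museum Hike — 2 in total.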